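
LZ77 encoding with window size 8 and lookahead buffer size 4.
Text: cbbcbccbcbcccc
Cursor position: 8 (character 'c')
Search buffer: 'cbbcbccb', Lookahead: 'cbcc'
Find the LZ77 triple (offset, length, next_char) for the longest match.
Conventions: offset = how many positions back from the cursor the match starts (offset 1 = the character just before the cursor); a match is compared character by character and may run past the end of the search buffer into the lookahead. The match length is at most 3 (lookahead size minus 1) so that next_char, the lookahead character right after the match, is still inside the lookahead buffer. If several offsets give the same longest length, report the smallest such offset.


Try each offset into the search buffer:
  offset=1 (pos 7, char 'b'): match length 0
  offset=2 (pos 6, char 'c'): match length 3
  offset=3 (pos 5, char 'c'): match length 1
  offset=4 (pos 4, char 'b'): match length 0
  offset=5 (pos 3, char 'c'): match length 3
  offset=6 (pos 2, char 'b'): match length 0
  offset=7 (pos 1, char 'b'): match length 0
  offset=8 (pos 0, char 'c'): match length 2
Longest match has length 3, found at offsets 2, 5; take the smallest, offset 2.
next_char = character at position 8 + 3 = 11 -> 'c'

Best match: offset=2, length=3 (matching 'cbc' starting at position 6)
LZ77 triple: (2, 3, 'c')


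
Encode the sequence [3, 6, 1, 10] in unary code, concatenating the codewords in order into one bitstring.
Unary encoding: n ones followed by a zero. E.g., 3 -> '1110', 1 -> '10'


Encode each number as n ones followed by a terminating 0:
  3 -> 1110 (4 bits)
  6 -> 1111110 (7 bits)
  1 -> 10 (2 bits)
  10 -> 11111111110 (11 bits)
Total length = 4 + 7 + 2 + 11 = 24 bits.

Unary([3, 6, 1, 10]) = 111011111101011111111110 (24 bits)


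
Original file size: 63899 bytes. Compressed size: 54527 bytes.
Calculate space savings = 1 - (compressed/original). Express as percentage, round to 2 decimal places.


ratio = compressed/original = 54527/63899 = 0.853331
savings = 1 - ratio = 1 - 0.853331 = 0.146669
as a percentage: 0.146669 * 100 = 14.67%

Space savings = 1 - 54527/63899 = 14.67%


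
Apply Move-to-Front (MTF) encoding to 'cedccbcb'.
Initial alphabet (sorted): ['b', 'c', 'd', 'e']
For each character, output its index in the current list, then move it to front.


MTF encoding:
'c': index 1 in ['b', 'c', 'd', 'e'] -> ['c', 'b', 'd', 'e']
'e': index 3 in ['c', 'b', 'd', 'e'] -> ['e', 'c', 'b', 'd']
'd': index 3 in ['e', 'c', 'b', 'd'] -> ['d', 'e', 'c', 'b']
'c': index 2 in ['d', 'e', 'c', 'b'] -> ['c', 'd', 'e', 'b']
'c': index 0 in ['c', 'd', 'e', 'b'] -> ['c', 'd', 'e', 'b']
'b': index 3 in ['c', 'd', 'e', 'b'] -> ['b', 'c', 'd', 'e']
'c': index 1 in ['b', 'c', 'd', 'e'] -> ['c', 'b', 'd', 'e']
'b': index 1 in ['c', 'b', 'd', 'e'] -> ['b', 'c', 'd', 'e']


Output: [1, 3, 3, 2, 0, 3, 1, 1]


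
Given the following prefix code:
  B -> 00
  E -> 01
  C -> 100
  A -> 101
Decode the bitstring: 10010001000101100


Decoding step by step:
Bits 100 -> C
Bits 100 -> C
Bits 01 -> E
Bits 00 -> B
Bits 01 -> E
Bits 01 -> E
Bits 100 -> C


Decoded message: CCEBEEC


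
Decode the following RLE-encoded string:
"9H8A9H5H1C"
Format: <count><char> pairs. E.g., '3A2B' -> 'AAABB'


Expanding each <count><char> pair:
  9H -> 'HHHHHHHHH'
  8A -> 'AAAAAAAA'
  9H -> 'HHHHHHHHH'
  5H -> 'HHHHH'
  1C -> 'C'

Decoded = HHHHHHHHHAAAAAAAAHHHHHHHHHHHHHHC


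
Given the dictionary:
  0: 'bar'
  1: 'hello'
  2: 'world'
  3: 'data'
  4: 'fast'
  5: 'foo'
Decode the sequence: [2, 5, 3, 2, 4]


Look up each index in the dictionary:
  2 -> 'world'
  5 -> 'foo'
  3 -> 'data'
  2 -> 'world'
  4 -> 'fast'

Decoded: "world foo data world fast"


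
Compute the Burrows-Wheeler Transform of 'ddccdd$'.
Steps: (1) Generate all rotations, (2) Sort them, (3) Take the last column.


Rotations (sorted):
  0: $ddccdd -> last char: d
  1: ccdd$dd -> last char: d
  2: cdd$ddc -> last char: c
  3: d$ddccd -> last char: d
  4: dccdd$d -> last char: d
  5: dd$ddcc -> last char: c
  6: ddccdd$ -> last char: $


BWT = ddcddc$


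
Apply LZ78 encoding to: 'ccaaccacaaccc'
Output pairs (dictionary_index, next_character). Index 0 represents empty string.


LZ78 encoding steps:
Dictionary: {0: ''}
Step 1: w='' (idx 0), next='c' -> output (0, 'c'), add 'c' as idx 1
Step 2: w='c' (idx 1), next='a' -> output (1, 'a'), add 'ca' as idx 2
Step 3: w='' (idx 0), next='a' -> output (0, 'a'), add 'a' as idx 3
Step 4: w='c' (idx 1), next='c' -> output (1, 'c'), add 'cc' as idx 4
Step 5: w='a' (idx 3), next='c' -> output (3, 'c'), add 'ac' as idx 5
Step 6: w='a' (idx 3), next='a' -> output (3, 'a'), add 'aa' as idx 6
Step 7: w='cc' (idx 4), next='c' -> output (4, 'c'), add 'ccc' as idx 7


Encoded: [(0, 'c'), (1, 'a'), (0, 'a'), (1, 'c'), (3, 'c'), (3, 'a'), (4, 'c')]


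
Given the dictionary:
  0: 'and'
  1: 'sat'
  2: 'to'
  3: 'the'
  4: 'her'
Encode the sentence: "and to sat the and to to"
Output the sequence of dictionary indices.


Look up each word in the dictionary:
  'and' -> 0
  'to' -> 2
  'sat' -> 1
  'the' -> 3
  'and' -> 0
  'to' -> 2
  'to' -> 2

Encoded: [0, 2, 1, 3, 0, 2, 2]


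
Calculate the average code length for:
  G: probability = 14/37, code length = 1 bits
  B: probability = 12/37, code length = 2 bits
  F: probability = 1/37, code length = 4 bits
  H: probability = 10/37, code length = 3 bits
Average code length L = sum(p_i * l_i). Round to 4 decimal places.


Weighted contributions p_i * l_i:
  G: (14/37) * 1 = 14/37
  B: (12/37) * 2 = 24/37
  F: (1/37) * 4 = 4/37
  H: (10/37) * 3 = 30/37
Sum = (14 + 24 + 4 + 30)/37 = 72/37

L = 72/37 = 1.9459 bits/symbol


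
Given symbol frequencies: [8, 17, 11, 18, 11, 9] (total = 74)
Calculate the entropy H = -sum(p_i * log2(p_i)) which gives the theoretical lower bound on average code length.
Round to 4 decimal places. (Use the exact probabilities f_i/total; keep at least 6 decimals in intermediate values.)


Per-symbol terms -p_i * log2(p_i) with p_i = f_i/74:
  p = 8/74 = 0.108108: log2(p) = -3.209453, -p*log2(p) = 0.346968
  p = 17/74 = 0.229730: log2(p) = -2.121991, -p*log2(p) = 0.487484
  p = 11/74 = 0.148649: log2(p) = -2.750022, -p*log2(p) = 0.408787
  p = 18/74 = 0.243243: log2(p) = -2.039528, -p*log2(p) = 0.496101
  p = 11/74 = 0.148649: log2(p) = -2.750022, -p*log2(p) = 0.408787
  p = 9/74 = 0.121622: log2(p) = -3.039528, -p*log2(p) = 0.369672
H = 0.346968 + 0.487484 + 0.408787 + 0.496101 + 0.408787 + 0.369672 = 2.517799

H = 2.5178 bits/symbol


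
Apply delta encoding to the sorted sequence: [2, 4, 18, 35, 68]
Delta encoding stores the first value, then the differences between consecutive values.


First value: 2
Deltas:
  4 - 2 = 2
  18 - 4 = 14
  35 - 18 = 17
  68 - 35 = 33


Delta encoded: [2, 2, 14, 17, 33]


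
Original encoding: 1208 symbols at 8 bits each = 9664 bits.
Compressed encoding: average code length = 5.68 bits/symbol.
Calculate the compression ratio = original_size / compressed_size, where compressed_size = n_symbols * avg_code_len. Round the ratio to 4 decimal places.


original_size = n_symbols * orig_bits = 1208 * 8 = 9664 bits
compressed_size = n_symbols * avg_code_len = 1208 * 5.68 = 6861.44 bits
ratio = original_size / compressed_size = 9664 / 6861.44 = 1.4085

Compression ratio = 1.4085


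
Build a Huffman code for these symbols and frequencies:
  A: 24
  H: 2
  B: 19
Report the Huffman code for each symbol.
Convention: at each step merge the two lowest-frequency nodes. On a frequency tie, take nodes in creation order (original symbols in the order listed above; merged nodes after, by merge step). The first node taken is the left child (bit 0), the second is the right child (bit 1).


Huffman tree construction:
Step 1: Merge H(2) + B(19) = 21
Step 2: Merge (H+B)(21) + A(24) = 45
Read each symbol's code off the tree from the root (left child = 0, right child = 1).

Codes:
  A: 1 (length 1)
  H: 00 (length 2)
  B: 01 (length 2)
Average code length: 66/45 = 1.4667 bits/symbol


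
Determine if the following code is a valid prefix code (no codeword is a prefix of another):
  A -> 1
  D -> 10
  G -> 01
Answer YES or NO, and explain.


Checking each pair (does one codeword prefix another?):
  A='1' vs D='10': prefix -- VIOLATION

NO -- this is NOT a valid prefix code. A (1) is a prefix of D (10).


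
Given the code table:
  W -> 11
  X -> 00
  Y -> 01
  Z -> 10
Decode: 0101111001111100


Decoding:
01 -> Y
01 -> Y
11 -> W
10 -> Z
01 -> Y
11 -> W
11 -> W
00 -> X


Result: YYWZYWWX


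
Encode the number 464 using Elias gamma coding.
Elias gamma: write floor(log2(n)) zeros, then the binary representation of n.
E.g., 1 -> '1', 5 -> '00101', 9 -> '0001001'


num_bits = floor(log2(464)) + 1 = 9
leading_zeros = num_bits - 1 = 8
binary(464) = 111010000

Elias gamma(464) = '00000000' + '111010000' = 00000000111010000 (17 bits)


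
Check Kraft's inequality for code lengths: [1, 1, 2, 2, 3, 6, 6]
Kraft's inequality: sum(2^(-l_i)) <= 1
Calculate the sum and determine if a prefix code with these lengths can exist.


Sum = 2^(-1) + 2^(-1) + 2^(-2) + 2^(-2) + 2^(-3) + 2^(-6) + 2^(-6)
    = 0.5 + 0.5 + 0.25 + 0.25 + 0.125 + 0.015625 + 0.015625
    = 106/64 = 1.65625
Since 1.65625 > 1, Kraft's inequality is NOT satisfied.
A prefix code with these lengths CANNOT exist.

Kraft sum = 1.65625. Not satisfied.


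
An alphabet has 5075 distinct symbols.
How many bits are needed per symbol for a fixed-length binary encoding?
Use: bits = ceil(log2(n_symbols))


log2(5075) = 12.3092
Bracket: 2^12 = 4096 < 5075 <= 2^13 = 8192
So ceil(log2(5075)) = 13

bits = ceil(log2(5075)) = ceil(12.3092) = 13 bits


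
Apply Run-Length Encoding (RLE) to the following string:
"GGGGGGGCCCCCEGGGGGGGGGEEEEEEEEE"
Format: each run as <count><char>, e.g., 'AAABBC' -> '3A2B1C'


Scanning runs left to right:
  i=0: run of 'G' x 7 -> '7G'
  i=7: run of 'C' x 5 -> '5C'
  i=12: run of 'E' x 1 -> '1E'
  i=13: run of 'G' x 9 -> '9G'
  i=22: run of 'E' x 9 -> '9E'

RLE = 7G5C1E9G9E


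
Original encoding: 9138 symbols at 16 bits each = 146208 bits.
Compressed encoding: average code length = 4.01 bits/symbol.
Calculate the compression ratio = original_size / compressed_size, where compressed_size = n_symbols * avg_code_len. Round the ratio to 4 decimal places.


original_size = n_symbols * orig_bits = 9138 * 16 = 146208 bits
compressed_size = n_symbols * avg_code_len = 9138 * 4.01 = 36643.38 bits
ratio = original_size / compressed_size = 146208 / 36643.38 = 3.99

Compression ratio = 3.99


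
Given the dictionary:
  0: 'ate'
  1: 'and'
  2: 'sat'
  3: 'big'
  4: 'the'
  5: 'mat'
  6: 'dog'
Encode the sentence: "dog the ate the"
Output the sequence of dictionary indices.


Look up each word in the dictionary:
  'dog' -> 6
  'the' -> 4
  'ate' -> 0
  'the' -> 4

Encoded: [6, 4, 0, 4]


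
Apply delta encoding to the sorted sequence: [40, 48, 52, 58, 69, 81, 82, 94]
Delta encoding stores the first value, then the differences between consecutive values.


First value: 40
Deltas:
  48 - 40 = 8
  52 - 48 = 4
  58 - 52 = 6
  69 - 58 = 11
  81 - 69 = 12
  82 - 81 = 1
  94 - 82 = 12


Delta encoded: [40, 8, 4, 6, 11, 12, 1, 12]


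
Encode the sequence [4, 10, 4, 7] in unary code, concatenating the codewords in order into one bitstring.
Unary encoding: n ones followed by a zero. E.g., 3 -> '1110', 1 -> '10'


Encode each number as n ones followed by a terminating 0:
  4 -> 11110 (5 bits)
  10 -> 11111111110 (11 bits)
  4 -> 11110 (5 bits)
  7 -> 11111110 (8 bits)
Total length = 5 + 11 + 5 + 8 = 29 bits.

Unary([4, 10, 4, 7]) = 11110111111111101111011111110 (29 bits)


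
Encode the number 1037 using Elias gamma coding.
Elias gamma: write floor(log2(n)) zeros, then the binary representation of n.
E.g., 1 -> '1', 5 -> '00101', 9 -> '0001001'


num_bits = floor(log2(1037)) + 1 = 11
leading_zeros = num_bits - 1 = 10
binary(1037) = 10000001101

Elias gamma(1037) = '0000000000' + '10000001101' = 000000000010000001101 (21 bits)


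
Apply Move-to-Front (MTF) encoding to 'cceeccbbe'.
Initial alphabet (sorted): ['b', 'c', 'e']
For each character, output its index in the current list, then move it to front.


MTF encoding:
'c': index 1 in ['b', 'c', 'e'] -> ['c', 'b', 'e']
'c': index 0 in ['c', 'b', 'e'] -> ['c', 'b', 'e']
'e': index 2 in ['c', 'b', 'e'] -> ['e', 'c', 'b']
'e': index 0 in ['e', 'c', 'b'] -> ['e', 'c', 'b']
'c': index 1 in ['e', 'c', 'b'] -> ['c', 'e', 'b']
'c': index 0 in ['c', 'e', 'b'] -> ['c', 'e', 'b']
'b': index 2 in ['c', 'e', 'b'] -> ['b', 'c', 'e']
'b': index 0 in ['b', 'c', 'e'] -> ['b', 'c', 'e']
'e': index 2 in ['b', 'c', 'e'] -> ['e', 'b', 'c']


Output: [1, 0, 2, 0, 1, 0, 2, 0, 2]


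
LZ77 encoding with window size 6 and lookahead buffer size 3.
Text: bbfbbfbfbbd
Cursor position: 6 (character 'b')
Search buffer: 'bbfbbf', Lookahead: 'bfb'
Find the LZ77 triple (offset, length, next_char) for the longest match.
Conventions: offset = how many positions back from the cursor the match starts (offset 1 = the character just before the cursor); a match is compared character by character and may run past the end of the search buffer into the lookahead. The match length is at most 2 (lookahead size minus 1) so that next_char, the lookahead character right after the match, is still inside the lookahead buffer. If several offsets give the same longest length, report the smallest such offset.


Try each offset into the search buffer:
  offset=1 (pos 5, char 'f'): match length 0
  offset=2 (pos 4, char 'b'): match length 2
  offset=3 (pos 3, char 'b'): match length 1
  offset=4 (pos 2, char 'f'): match length 0
  offset=5 (pos 1, char 'b'): match length 2
  offset=6 (pos 0, char 'b'): match length 1
Longest match has length 2, found at offsets 2, 5; take the smallest, offset 2.
next_char = character at position 6 + 2 = 8 -> 'b'

Best match: offset=2, length=2 (matching 'bf' starting at position 4)
LZ77 triple: (2, 2, 'b')


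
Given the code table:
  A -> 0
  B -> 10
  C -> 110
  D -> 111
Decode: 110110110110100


Decoding:
110 -> C
110 -> C
110 -> C
110 -> C
10 -> B
0 -> A


Result: CCCCBA


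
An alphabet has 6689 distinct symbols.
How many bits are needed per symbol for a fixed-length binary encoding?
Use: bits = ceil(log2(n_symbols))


log2(6689) = 12.7076
Bracket: 2^12 = 4096 < 6689 <= 2^13 = 8192
So ceil(log2(6689)) = 13

bits = ceil(log2(6689)) = ceil(12.7076) = 13 bits


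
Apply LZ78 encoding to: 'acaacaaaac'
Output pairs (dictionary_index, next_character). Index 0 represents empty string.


LZ78 encoding steps:
Dictionary: {0: ''}
Step 1: w='' (idx 0), next='a' -> output (0, 'a'), add 'a' as idx 1
Step 2: w='' (idx 0), next='c' -> output (0, 'c'), add 'c' as idx 2
Step 3: w='a' (idx 1), next='a' -> output (1, 'a'), add 'aa' as idx 3
Step 4: w='c' (idx 2), next='a' -> output (2, 'a'), add 'ca' as idx 4
Step 5: w='aa' (idx 3), next='a' -> output (3, 'a'), add 'aaa' as idx 5
Step 6: w='c' (idx 2), end of input -> output (2, '')


Encoded: [(0, 'a'), (0, 'c'), (1, 'a'), (2, 'a'), (3, 'a'), (2, '')]


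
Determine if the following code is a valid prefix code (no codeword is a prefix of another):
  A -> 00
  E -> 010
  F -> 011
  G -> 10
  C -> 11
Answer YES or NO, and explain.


Checking each pair (does one codeword prefix another?):
  A='00' vs E='010': no prefix
  A='00' vs F='011': no prefix
  A='00' vs G='10': no prefix
  A='00' vs C='11': no prefix
  E='010' vs A='00': no prefix
  E='010' vs F='011': no prefix
  E='010' vs G='10': no prefix
  E='010' vs C='11': no prefix
  F='011' vs A='00': no prefix
  F='011' vs E='010': no prefix
  F='011' vs G='10': no prefix
  F='011' vs C='11': no prefix
  G='10' vs A='00': no prefix
  G='10' vs E='010': no prefix
  G='10' vs F='011': no prefix
  G='10' vs C='11': no prefix
  C='11' vs A='00': no prefix
  C='11' vs E='010': no prefix
  C='11' vs F='011': no prefix
  C='11' vs G='10': no prefix
No violation found over all pairs.

YES -- this is a valid prefix code. No codeword is a prefix of any other codeword.


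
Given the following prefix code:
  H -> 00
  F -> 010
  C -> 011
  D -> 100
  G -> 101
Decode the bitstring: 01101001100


Decoding step by step:
Bits 011 -> C
Bits 010 -> F
Bits 011 -> C
Bits 00 -> H


Decoded message: CFCH


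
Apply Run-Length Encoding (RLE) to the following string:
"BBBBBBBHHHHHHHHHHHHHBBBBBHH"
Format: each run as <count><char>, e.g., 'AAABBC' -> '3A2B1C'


Scanning runs left to right:
  i=0: run of 'B' x 7 -> '7B'
  i=7: run of 'H' x 13 -> '13H'
  i=20: run of 'B' x 5 -> '5B'
  i=25: run of 'H' x 2 -> '2H'

RLE = 7B13H5B2H


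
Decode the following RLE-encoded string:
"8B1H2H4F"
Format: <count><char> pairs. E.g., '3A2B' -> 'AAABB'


Expanding each <count><char> pair:
  8B -> 'BBBBBBBB'
  1H -> 'H'
  2H -> 'HH'
  4F -> 'FFFF'

Decoded = BBBBBBBBHHHFFFF


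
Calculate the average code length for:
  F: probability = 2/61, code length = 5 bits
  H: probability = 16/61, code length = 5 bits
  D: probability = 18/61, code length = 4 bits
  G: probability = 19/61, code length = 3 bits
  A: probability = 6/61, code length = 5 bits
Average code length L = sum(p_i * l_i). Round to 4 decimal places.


Weighted contributions p_i * l_i:
  F: (2/61) * 5 = 10/61
  H: (16/61) * 5 = 80/61
  D: (18/61) * 4 = 72/61
  G: (19/61) * 3 = 57/61
  A: (6/61) * 5 = 30/61
Sum = (10 + 80 + 72 + 57 + 30)/61 = 249/61

L = 249/61 = 4.0820 bits/symbol


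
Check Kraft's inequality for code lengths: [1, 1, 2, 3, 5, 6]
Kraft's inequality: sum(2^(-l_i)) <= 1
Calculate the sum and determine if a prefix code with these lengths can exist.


Sum = 2^(-1) + 2^(-1) + 2^(-2) + 2^(-3) + 2^(-5) + 2^(-6)
    = 0.5 + 0.5 + 0.25 + 0.125 + 0.03125 + 0.015625
    = 91/64 = 1.421875
Since 1.421875 > 1, Kraft's inequality is NOT satisfied.
A prefix code with these lengths CANNOT exist.

Kraft sum = 1.421875. Not satisfied.


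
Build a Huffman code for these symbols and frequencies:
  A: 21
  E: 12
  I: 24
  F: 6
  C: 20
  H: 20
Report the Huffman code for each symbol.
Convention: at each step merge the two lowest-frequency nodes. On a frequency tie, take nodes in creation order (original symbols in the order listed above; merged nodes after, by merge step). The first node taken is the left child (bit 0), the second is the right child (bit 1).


Huffman tree construction:
Step 1: Merge F(6) + E(12) = 18
Step 2: Merge (F+E)(18) + C(20) = 38
Step 3: Merge H(20) + A(21) = 41
Step 4: Merge I(24) + ((F+E)+C)(38) = 62
Step 5: Merge (H+A)(41) + (I+((F+E)+C))(62) = 103
Read each symbol's code off the tree from the root (left child = 0, right child = 1).

Codes:
  A: 01 (length 2)
  E: 1101 (length 4)
  I: 10 (length 2)
  F: 1100 (length 4)
  C: 111 (length 3)
  H: 00 (length 2)
Average code length: 262/103 = 2.5437 bits/symbol


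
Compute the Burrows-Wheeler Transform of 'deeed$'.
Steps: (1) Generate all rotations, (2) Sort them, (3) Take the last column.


Rotations (sorted):
  0: $deeed -> last char: d
  1: d$deee -> last char: e
  2: deeed$ -> last char: $
  3: ed$dee -> last char: e
  4: eed$de -> last char: e
  5: eeed$d -> last char: d


BWT = de$eed


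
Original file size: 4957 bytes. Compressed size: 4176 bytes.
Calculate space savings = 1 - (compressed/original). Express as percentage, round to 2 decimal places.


ratio = compressed/original = 4176/4957 = 0.842445
savings = 1 - ratio = 1 - 0.842445 = 0.157555
as a percentage: 0.157555 * 100 = 15.76%

Space savings = 1 - 4176/4957 = 15.76%


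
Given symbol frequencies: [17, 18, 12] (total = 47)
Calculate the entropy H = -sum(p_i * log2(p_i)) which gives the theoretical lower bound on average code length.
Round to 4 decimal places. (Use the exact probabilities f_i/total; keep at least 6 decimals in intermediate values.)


Per-symbol terms -p_i * log2(p_i) with p_i = f_i/47:
  p = 17/47 = 0.361702: log2(p) = -1.467126, -p*log2(p) = 0.530663
  p = 18/47 = 0.382979: log2(p) = -1.384664, -p*log2(p) = 0.530297
  p = 12/47 = 0.255319: log2(p) = -1.969626, -p*log2(p) = 0.502883
H = 0.530663 + 0.530297 + 0.502883 = 1.563843

H = 1.5638 bits/symbol


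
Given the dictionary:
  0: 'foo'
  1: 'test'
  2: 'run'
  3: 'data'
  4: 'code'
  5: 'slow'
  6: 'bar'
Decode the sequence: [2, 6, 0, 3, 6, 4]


Look up each index in the dictionary:
  2 -> 'run'
  6 -> 'bar'
  0 -> 'foo'
  3 -> 'data'
  6 -> 'bar'
  4 -> 'code'

Decoded: "run bar foo data bar code"


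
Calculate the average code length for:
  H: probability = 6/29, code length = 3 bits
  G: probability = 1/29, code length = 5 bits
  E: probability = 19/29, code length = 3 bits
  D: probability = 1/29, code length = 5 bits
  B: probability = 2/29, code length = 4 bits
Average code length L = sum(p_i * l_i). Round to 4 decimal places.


Weighted contributions p_i * l_i:
  H: (6/29) * 3 = 18/29
  G: (1/29) * 5 = 5/29
  E: (19/29) * 3 = 57/29
  D: (1/29) * 5 = 5/29
  B: (2/29) * 4 = 8/29
Sum = (18 + 5 + 57 + 5 + 8)/29 = 93/29

L = 93/29 = 3.2069 bits/symbol


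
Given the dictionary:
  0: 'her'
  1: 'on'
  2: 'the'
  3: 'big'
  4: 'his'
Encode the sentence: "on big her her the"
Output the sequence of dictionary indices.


Look up each word in the dictionary:
  'on' -> 1
  'big' -> 3
  'her' -> 0
  'her' -> 0
  'the' -> 2

Encoded: [1, 3, 0, 0, 2]


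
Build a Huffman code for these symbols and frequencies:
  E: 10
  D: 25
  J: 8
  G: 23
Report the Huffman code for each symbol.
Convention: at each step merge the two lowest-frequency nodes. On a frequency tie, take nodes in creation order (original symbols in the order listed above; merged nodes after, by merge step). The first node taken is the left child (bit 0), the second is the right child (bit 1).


Huffman tree construction:
Step 1: Merge J(8) + E(10) = 18
Step 2: Merge (J+E)(18) + G(23) = 41
Step 3: Merge D(25) + ((J+E)+G)(41) = 66
Read each symbol's code off the tree from the root (left child = 0, right child = 1).

Codes:
  E: 101 (length 3)
  D: 0 (length 1)
  J: 100 (length 3)
  G: 11 (length 2)
Average code length: 125/66 = 1.8939 bits/symbol


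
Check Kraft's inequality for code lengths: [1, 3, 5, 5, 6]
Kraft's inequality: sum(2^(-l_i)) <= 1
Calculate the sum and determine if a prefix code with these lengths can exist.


Sum = 2^(-1) + 2^(-3) + 2^(-5) + 2^(-5) + 2^(-6)
    = 0.5 + 0.125 + 0.03125 + 0.03125 + 0.015625
    = 45/64 = 0.703125
Since 0.703125 <= 1, Kraft's inequality IS satisfied.
A prefix code with these lengths CAN exist.

Kraft sum = 0.703125. Satisfied.


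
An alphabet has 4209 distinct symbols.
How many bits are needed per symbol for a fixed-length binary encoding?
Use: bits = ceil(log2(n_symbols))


log2(4209) = 12.0393
Bracket: 2^12 = 4096 < 4209 <= 2^13 = 8192
So ceil(log2(4209)) = 13

bits = ceil(log2(4209)) = ceil(12.0393) = 13 bits


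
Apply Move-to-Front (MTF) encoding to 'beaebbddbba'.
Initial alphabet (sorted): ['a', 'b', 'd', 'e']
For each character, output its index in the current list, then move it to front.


MTF encoding:
'b': index 1 in ['a', 'b', 'd', 'e'] -> ['b', 'a', 'd', 'e']
'e': index 3 in ['b', 'a', 'd', 'e'] -> ['e', 'b', 'a', 'd']
'a': index 2 in ['e', 'b', 'a', 'd'] -> ['a', 'e', 'b', 'd']
'e': index 1 in ['a', 'e', 'b', 'd'] -> ['e', 'a', 'b', 'd']
'b': index 2 in ['e', 'a', 'b', 'd'] -> ['b', 'e', 'a', 'd']
'b': index 0 in ['b', 'e', 'a', 'd'] -> ['b', 'e', 'a', 'd']
'd': index 3 in ['b', 'e', 'a', 'd'] -> ['d', 'b', 'e', 'a']
'd': index 0 in ['d', 'b', 'e', 'a'] -> ['d', 'b', 'e', 'a']
'b': index 1 in ['d', 'b', 'e', 'a'] -> ['b', 'd', 'e', 'a']
'b': index 0 in ['b', 'd', 'e', 'a'] -> ['b', 'd', 'e', 'a']
'a': index 3 in ['b', 'd', 'e', 'a'] -> ['a', 'b', 'd', 'e']


Output: [1, 3, 2, 1, 2, 0, 3, 0, 1, 0, 3]


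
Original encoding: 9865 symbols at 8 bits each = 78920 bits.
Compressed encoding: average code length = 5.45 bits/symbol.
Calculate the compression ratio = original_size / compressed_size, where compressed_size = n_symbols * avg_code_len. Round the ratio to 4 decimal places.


original_size = n_symbols * orig_bits = 9865 * 8 = 78920 bits
compressed_size = n_symbols * avg_code_len = 9865 * 5.45 = 53764.25 bits
ratio = original_size / compressed_size = 78920 / 53764.25 = 1.4679

Compression ratio = 1.4679


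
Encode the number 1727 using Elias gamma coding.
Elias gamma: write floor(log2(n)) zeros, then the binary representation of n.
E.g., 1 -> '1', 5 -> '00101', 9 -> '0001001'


num_bits = floor(log2(1727)) + 1 = 11
leading_zeros = num_bits - 1 = 10
binary(1727) = 11010111111

Elias gamma(1727) = '0000000000' + '11010111111' = 000000000011010111111 (21 bits)


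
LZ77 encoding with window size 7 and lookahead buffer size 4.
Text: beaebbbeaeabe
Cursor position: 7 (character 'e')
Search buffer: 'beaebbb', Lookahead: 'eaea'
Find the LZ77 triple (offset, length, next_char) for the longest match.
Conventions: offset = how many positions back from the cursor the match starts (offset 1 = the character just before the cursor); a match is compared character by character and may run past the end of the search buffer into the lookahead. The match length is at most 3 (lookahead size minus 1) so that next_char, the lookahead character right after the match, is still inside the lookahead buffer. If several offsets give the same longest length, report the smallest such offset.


Try each offset into the search buffer:
  offset=1 (pos 6, char 'b'): match length 0
  offset=2 (pos 5, char 'b'): match length 0
  offset=3 (pos 4, char 'b'): match length 0
  offset=4 (pos 3, char 'e'): match length 1
  offset=5 (pos 2, char 'a'): match length 0
  offset=6 (pos 1, char 'e'): match length 3
  offset=7 (pos 0, char 'b'): match length 0
Longest match has length 3 at offset 6.
next_char = character at position 7 + 3 = 10 -> 'a'

Best match: offset=6, length=3 (matching 'eae' starting at position 1)
LZ77 triple: (6, 3, 'a')


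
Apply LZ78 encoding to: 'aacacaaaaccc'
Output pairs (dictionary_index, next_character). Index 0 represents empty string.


LZ78 encoding steps:
Dictionary: {0: ''}
Step 1: w='' (idx 0), next='a' -> output (0, 'a'), add 'a' as idx 1
Step 2: w='a' (idx 1), next='c' -> output (1, 'c'), add 'ac' as idx 2
Step 3: w='ac' (idx 2), next='a' -> output (2, 'a'), add 'aca' as idx 3
Step 4: w='a' (idx 1), next='a' -> output (1, 'a'), add 'aa' as idx 4
Step 5: w='ac' (idx 2), next='c' -> output (2, 'c'), add 'acc' as idx 5
Step 6: w='' (idx 0), next='c' -> output (0, 'c'), add 'c' as idx 6


Encoded: [(0, 'a'), (1, 'c'), (2, 'a'), (1, 'a'), (2, 'c'), (0, 'c')]


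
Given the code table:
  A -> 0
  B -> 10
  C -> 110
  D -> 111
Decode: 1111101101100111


Decoding:
111 -> D
110 -> C
110 -> C
110 -> C
0 -> A
111 -> D


Result: DCCCAD


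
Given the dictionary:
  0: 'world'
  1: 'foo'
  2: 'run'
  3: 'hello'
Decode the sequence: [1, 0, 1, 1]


Look up each index in the dictionary:
  1 -> 'foo'
  0 -> 'world'
  1 -> 'foo'
  1 -> 'foo'

Decoded: "foo world foo foo"


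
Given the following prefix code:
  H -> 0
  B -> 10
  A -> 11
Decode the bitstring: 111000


Decoding step by step:
Bits 11 -> A
Bits 10 -> B
Bits 0 -> H
Bits 0 -> H


Decoded message: ABHH


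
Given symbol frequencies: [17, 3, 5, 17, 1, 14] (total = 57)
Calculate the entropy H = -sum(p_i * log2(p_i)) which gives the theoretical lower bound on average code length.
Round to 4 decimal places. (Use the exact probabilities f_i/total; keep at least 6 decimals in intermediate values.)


Per-symbol terms -p_i * log2(p_i) with p_i = f_i/57:
  p = 17/57 = 0.298246: log2(p) = -1.745427, -p*log2(p) = 0.520566
  p = 3/57 = 0.052632: log2(p) = -4.247928, -p*log2(p) = 0.223575
  p = 5/57 = 0.087719: log2(p) = -3.510962, -p*log2(p) = 0.307979
  p = 17/57 = 0.298246: log2(p) = -1.745427, -p*log2(p) = 0.520566
  p = 1/57 = 0.017544: log2(p) = -5.832890, -p*log2(p) = 0.102331
  p = 14/57 = 0.245614: log2(p) = -2.025535, -p*log2(p) = 0.497500
H = 0.520566 + 0.223575 + 0.307979 + 0.520566 + 0.102331 + 0.497500 = 2.172517

H = 2.1725 bits/symbol


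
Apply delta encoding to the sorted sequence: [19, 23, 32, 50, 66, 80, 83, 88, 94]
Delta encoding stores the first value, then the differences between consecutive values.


First value: 19
Deltas:
  23 - 19 = 4
  32 - 23 = 9
  50 - 32 = 18
  66 - 50 = 16
  80 - 66 = 14
  83 - 80 = 3
  88 - 83 = 5
  94 - 88 = 6


Delta encoded: [19, 4, 9, 18, 16, 14, 3, 5, 6]


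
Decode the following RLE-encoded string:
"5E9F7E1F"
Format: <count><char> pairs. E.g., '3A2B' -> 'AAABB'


Expanding each <count><char> pair:
  5E -> 'EEEEE'
  9F -> 'FFFFFFFFF'
  7E -> 'EEEEEEE'
  1F -> 'F'

Decoded = EEEEEFFFFFFFFFEEEEEEEF


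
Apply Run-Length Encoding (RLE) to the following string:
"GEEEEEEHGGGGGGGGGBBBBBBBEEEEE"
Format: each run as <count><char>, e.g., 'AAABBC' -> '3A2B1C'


Scanning runs left to right:
  i=0: run of 'G' x 1 -> '1G'
  i=1: run of 'E' x 6 -> '6E'
  i=7: run of 'H' x 1 -> '1H'
  i=8: run of 'G' x 9 -> '9G'
  i=17: run of 'B' x 7 -> '7B'
  i=24: run of 'E' x 5 -> '5E'

RLE = 1G6E1H9G7B5E


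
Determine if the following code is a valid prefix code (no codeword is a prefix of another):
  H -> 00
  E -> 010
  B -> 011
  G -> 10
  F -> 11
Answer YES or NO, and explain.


Checking each pair (does one codeword prefix another?):
  H='00' vs E='010': no prefix
  H='00' vs B='011': no prefix
  H='00' vs G='10': no prefix
  H='00' vs F='11': no prefix
  E='010' vs H='00': no prefix
  E='010' vs B='011': no prefix
  E='010' vs G='10': no prefix
  E='010' vs F='11': no prefix
  B='011' vs H='00': no prefix
  B='011' vs E='010': no prefix
  B='011' vs G='10': no prefix
  B='011' vs F='11': no prefix
  G='10' vs H='00': no prefix
  G='10' vs E='010': no prefix
  G='10' vs B='011': no prefix
  G='10' vs F='11': no prefix
  F='11' vs H='00': no prefix
  F='11' vs E='010': no prefix
  F='11' vs B='011': no prefix
  F='11' vs G='10': no prefix
No violation found over all pairs.

YES -- this is a valid prefix code. No codeword is a prefix of any other codeword.


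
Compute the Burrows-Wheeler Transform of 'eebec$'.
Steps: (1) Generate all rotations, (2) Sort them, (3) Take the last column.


Rotations (sorted):
  0: $eebec -> last char: c
  1: bec$ee -> last char: e
  2: c$eebe -> last char: e
  3: ebec$e -> last char: e
  4: ec$eeb -> last char: b
  5: eebec$ -> last char: $


BWT = ceeeb$


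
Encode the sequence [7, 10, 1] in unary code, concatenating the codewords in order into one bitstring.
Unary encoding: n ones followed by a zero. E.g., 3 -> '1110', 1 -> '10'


Encode each number as n ones followed by a terminating 0:
  7 -> 11111110 (8 bits)
  10 -> 11111111110 (11 bits)
  1 -> 10 (2 bits)
Total length = 8 + 11 + 2 = 21 bits.

Unary([7, 10, 1]) = 111111101111111111010 (21 bits)


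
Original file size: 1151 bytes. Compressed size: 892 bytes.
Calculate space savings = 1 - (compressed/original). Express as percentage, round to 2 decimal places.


ratio = compressed/original = 892/1151 = 0.774978
savings = 1 - ratio = 1 - 0.774978 = 0.225022
as a percentage: 0.225022 * 100 = 22.5%

Space savings = 1 - 892/1151 = 22.5%


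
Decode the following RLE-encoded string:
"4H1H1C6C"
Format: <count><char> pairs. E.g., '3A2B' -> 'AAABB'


Expanding each <count><char> pair:
  4H -> 'HHHH'
  1H -> 'H'
  1C -> 'C'
  6C -> 'CCCCCC'

Decoded = HHHHHCCCCCCC


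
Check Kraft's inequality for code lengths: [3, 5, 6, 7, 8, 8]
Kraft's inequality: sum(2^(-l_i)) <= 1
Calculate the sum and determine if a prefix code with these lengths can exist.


Sum = 2^(-3) + 2^(-5) + 2^(-6) + 2^(-7) + 2^(-8) + 2^(-8)
    = 0.125 + 0.03125 + 0.015625 + 0.0078125 + 0.00390625 + 0.00390625
    = 48/256 = 0.1875
Since 0.1875 <= 1, Kraft's inequality IS satisfied.
A prefix code with these lengths CAN exist.

Kraft sum = 0.1875. Satisfied.


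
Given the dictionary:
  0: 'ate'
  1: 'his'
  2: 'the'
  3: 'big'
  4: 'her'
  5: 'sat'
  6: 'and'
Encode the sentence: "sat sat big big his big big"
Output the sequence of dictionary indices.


Look up each word in the dictionary:
  'sat' -> 5
  'sat' -> 5
  'big' -> 3
  'big' -> 3
  'his' -> 1
  'big' -> 3
  'big' -> 3

Encoded: [5, 5, 3, 3, 1, 3, 3]


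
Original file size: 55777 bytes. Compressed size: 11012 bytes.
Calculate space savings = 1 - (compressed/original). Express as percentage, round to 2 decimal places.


ratio = compressed/original = 11012/55777 = 0.197429
savings = 1 - ratio = 1 - 0.197429 = 0.802571
as a percentage: 0.802571 * 100 = 80.26%

Space savings = 1 - 11012/55777 = 80.26%


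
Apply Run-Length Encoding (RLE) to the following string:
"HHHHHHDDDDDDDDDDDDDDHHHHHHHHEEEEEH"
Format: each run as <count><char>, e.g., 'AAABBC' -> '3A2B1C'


Scanning runs left to right:
  i=0: run of 'H' x 6 -> '6H'
  i=6: run of 'D' x 14 -> '14D'
  i=20: run of 'H' x 8 -> '8H'
  i=28: run of 'E' x 5 -> '5E'
  i=33: run of 'H' x 1 -> '1H'

RLE = 6H14D8H5E1H


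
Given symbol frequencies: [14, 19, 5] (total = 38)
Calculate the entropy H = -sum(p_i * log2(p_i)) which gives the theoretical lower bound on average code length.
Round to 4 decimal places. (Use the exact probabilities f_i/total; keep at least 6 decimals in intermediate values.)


Per-symbol terms -p_i * log2(p_i) with p_i = f_i/38:
  p = 14/38 = 0.368421: log2(p) = -1.440573, -p*log2(p) = 0.530737
  p = 19/38 = 0.500000: log2(p) = -1.000000, -p*log2(p) = 0.500000
  p = 5/38 = 0.131579: log2(p) = -2.925999, -p*log2(p) = 0.385000
H = 0.530737 + 0.500000 + 0.385000 = 1.415737

H = 1.4157 bits/symbol


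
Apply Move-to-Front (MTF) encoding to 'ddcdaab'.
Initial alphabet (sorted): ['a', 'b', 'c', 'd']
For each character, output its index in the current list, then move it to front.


MTF encoding:
'd': index 3 in ['a', 'b', 'c', 'd'] -> ['d', 'a', 'b', 'c']
'd': index 0 in ['d', 'a', 'b', 'c'] -> ['d', 'a', 'b', 'c']
'c': index 3 in ['d', 'a', 'b', 'c'] -> ['c', 'd', 'a', 'b']
'd': index 1 in ['c', 'd', 'a', 'b'] -> ['d', 'c', 'a', 'b']
'a': index 2 in ['d', 'c', 'a', 'b'] -> ['a', 'd', 'c', 'b']
'a': index 0 in ['a', 'd', 'c', 'b'] -> ['a', 'd', 'c', 'b']
'b': index 3 in ['a', 'd', 'c', 'b'] -> ['b', 'a', 'd', 'c']


Output: [3, 0, 3, 1, 2, 0, 3]


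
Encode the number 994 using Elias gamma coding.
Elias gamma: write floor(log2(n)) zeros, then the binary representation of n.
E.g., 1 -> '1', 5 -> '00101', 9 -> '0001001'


num_bits = floor(log2(994)) + 1 = 10
leading_zeros = num_bits - 1 = 9
binary(994) = 1111100010

Elias gamma(994) = '000000000' + '1111100010' = 0000000001111100010 (19 bits)


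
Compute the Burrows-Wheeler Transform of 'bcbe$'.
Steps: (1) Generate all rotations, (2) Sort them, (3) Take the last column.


Rotations (sorted):
  0: $bcbe -> last char: e
  1: bcbe$ -> last char: $
  2: be$bc -> last char: c
  3: cbe$b -> last char: b
  4: e$bcb -> last char: b


BWT = e$cbb


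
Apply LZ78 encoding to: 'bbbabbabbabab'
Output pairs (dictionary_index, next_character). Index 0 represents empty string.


LZ78 encoding steps:
Dictionary: {0: ''}
Step 1: w='' (idx 0), next='b' -> output (0, 'b'), add 'b' as idx 1
Step 2: w='b' (idx 1), next='b' -> output (1, 'b'), add 'bb' as idx 2
Step 3: w='' (idx 0), next='a' -> output (0, 'a'), add 'a' as idx 3
Step 4: w='bb' (idx 2), next='a' -> output (2, 'a'), add 'bba' as idx 4
Step 5: w='bba' (idx 4), next='b' -> output (4, 'b'), add 'bbab' as idx 5
Step 6: w='a' (idx 3), next='b' -> output (3, 'b'), add 'ab' as idx 6


Encoded: [(0, 'b'), (1, 'b'), (0, 'a'), (2, 'a'), (4, 'b'), (3, 'b')]


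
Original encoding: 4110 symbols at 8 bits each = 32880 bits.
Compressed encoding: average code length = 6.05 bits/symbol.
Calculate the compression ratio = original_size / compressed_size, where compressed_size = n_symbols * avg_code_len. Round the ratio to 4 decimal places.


original_size = n_symbols * orig_bits = 4110 * 8 = 32880 bits
compressed_size = n_symbols * avg_code_len = 4110 * 6.05 = 24865.5 bits
ratio = original_size / compressed_size = 32880 / 24865.5 = 1.3223

Compression ratio = 1.3223


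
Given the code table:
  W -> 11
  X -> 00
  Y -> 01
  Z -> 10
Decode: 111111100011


Decoding:
11 -> W
11 -> W
11 -> W
10 -> Z
00 -> X
11 -> W


Result: WWWZXW


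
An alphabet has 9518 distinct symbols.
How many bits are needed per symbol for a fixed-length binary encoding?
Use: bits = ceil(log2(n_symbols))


log2(9518) = 13.2164
Bracket: 2^13 = 8192 < 9518 <= 2^14 = 16384
So ceil(log2(9518)) = 14

bits = ceil(log2(9518)) = ceil(13.2164) = 14 bits


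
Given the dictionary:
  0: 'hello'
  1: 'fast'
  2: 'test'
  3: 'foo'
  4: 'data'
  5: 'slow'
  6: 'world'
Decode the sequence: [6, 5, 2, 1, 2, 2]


Look up each index in the dictionary:
  6 -> 'world'
  5 -> 'slow'
  2 -> 'test'
  1 -> 'fast'
  2 -> 'test'
  2 -> 'test'

Decoded: "world slow test fast test test"


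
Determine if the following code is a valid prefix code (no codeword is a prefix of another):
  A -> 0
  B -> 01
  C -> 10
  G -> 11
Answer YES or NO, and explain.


Checking each pair (does one codeword prefix another?):
  A='0' vs B='01': prefix -- VIOLATION

NO -- this is NOT a valid prefix code. A (0) is a prefix of B (01).


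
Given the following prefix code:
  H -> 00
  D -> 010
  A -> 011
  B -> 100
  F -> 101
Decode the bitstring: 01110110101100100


Decoding step by step:
Bits 011 -> A
Bits 101 -> F
Bits 101 -> F
Bits 011 -> A
Bits 00 -> H
Bits 100 -> B


Decoded message: AFFAHB


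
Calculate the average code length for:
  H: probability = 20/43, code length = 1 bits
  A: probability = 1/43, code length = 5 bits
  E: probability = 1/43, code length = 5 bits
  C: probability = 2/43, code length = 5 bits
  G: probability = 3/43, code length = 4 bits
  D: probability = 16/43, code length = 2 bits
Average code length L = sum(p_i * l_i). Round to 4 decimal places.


Weighted contributions p_i * l_i:
  H: (20/43) * 1 = 20/43
  A: (1/43) * 5 = 5/43
  E: (1/43) * 5 = 5/43
  C: (2/43) * 5 = 10/43
  G: (3/43) * 4 = 12/43
  D: (16/43) * 2 = 32/43
Sum = (20 + 5 + 5 + 10 + 12 + 32)/43 = 84/43

L = 84/43 = 1.9535 bits/symbol


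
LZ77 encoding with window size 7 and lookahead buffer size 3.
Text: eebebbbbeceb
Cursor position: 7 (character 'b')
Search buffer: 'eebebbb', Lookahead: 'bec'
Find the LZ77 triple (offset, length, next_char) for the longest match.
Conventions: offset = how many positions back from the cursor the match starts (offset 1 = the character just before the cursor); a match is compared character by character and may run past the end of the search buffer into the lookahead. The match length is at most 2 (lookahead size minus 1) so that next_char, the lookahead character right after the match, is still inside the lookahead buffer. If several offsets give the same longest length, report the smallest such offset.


Try each offset into the search buffer:
  offset=1 (pos 6, char 'b'): match length 1
  offset=2 (pos 5, char 'b'): match length 1
  offset=3 (pos 4, char 'b'): match length 1
  offset=4 (pos 3, char 'e'): match length 0
  offset=5 (pos 2, char 'b'): match length 2
  offset=6 (pos 1, char 'e'): match length 0
  offset=7 (pos 0, char 'e'): match length 0
Longest match has length 2 at offset 5.
next_char = character at position 7 + 2 = 9 -> 'c'

Best match: offset=5, length=2 (matching 'be' starting at position 2)
LZ77 triple: (5, 2, 'c')


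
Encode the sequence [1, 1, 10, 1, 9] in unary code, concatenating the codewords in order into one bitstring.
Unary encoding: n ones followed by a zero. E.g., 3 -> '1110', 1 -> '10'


Encode each number as n ones followed by a terminating 0:
  1 -> 10 (2 bits)
  1 -> 10 (2 bits)
  10 -> 11111111110 (11 bits)
  1 -> 10 (2 bits)
  9 -> 1111111110 (10 bits)
Total length = 2 + 2 + 11 + 2 + 10 = 27 bits.

Unary([1, 1, 10, 1, 9]) = 101011111111110101111111110 (27 bits)


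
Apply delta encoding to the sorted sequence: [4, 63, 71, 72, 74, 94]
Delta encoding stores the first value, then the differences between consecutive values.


First value: 4
Deltas:
  63 - 4 = 59
  71 - 63 = 8
  72 - 71 = 1
  74 - 72 = 2
  94 - 74 = 20


Delta encoded: [4, 59, 8, 1, 2, 20]


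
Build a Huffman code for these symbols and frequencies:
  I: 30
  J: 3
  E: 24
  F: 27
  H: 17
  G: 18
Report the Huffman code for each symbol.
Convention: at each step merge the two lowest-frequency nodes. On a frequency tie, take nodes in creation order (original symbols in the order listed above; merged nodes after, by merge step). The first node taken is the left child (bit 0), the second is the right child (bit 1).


Huffman tree construction:
Step 1: Merge J(3) + H(17) = 20
Step 2: Merge G(18) + (J+H)(20) = 38
Step 3: Merge E(24) + F(27) = 51
Step 4: Merge I(30) + (G+(J+H))(38) = 68
Step 5: Merge (E+F)(51) + (I+(G+(J+H)))(68) = 119
Read each symbol's code off the tree from the root (left child = 0, right child = 1).

Codes:
  I: 10 (length 2)
  J: 1110 (length 4)
  E: 00 (length 2)
  F: 01 (length 2)
  H: 1111 (length 4)
  G: 110 (length 3)
Average code length: 296/119 = 2.4874 bits/symbol
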